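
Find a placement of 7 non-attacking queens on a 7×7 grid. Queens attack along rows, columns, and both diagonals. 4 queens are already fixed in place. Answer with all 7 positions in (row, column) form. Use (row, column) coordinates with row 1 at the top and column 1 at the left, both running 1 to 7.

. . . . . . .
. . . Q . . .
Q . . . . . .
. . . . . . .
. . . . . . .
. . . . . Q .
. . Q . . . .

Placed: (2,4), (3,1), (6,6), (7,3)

(1,7) (2,4) (3,1) (4,5) (5,2) (6,6) (7,3)

Row 1: attacked by (2,4)→{3,4,5}; (3,1)→{1,3}; (6,6)→{1,6}; (7,3)→{3}. Safe: 2, 7. Place at column 7.
Row 4: attacked by (1,7)→{4,7}; (2,4)→{2,4,6}; (3,1)→{1,2}; (6,6)→{4,6}; (7,3)→{3,6}. Safe: 5. Place at column 5.
Row 5: attacked by (1,7)→{3,7}; (2,4)→{1,4,7}; (3,1)→{1,3}; (4,5)→{4,5,6}; (6,6)→{5,6,7}; (7,3)→{1,3,5}. Safe: 2. Place at column 2.
Columns [7, 4, 1, 5, 2, 6, 3], r−c [-6, -2, 2, -1, 3, 0, 4], r+c [8, 6, 4, 9, 7, 12, 10] are all distinct, so no two queens attack.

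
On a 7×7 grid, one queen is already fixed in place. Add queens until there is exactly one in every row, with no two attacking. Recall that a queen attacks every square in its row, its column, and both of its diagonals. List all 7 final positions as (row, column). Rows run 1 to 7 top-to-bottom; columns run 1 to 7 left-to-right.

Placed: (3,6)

Row 1: attacked by (3,6)→{4,6}. Safe: 1, 2, 3, 5, 7. Place at column 7.
Row 2: attacked by (1,7)→{6,7}; (3,6)→{5,6,7}. Safe: 1, 2, 3, 4. Place at column 3.
Row 4: attacked by (1,7)→{4,7}; (2,3)→{1,3,5}; (3,6)→{5,6,7}. Safe: 2. Place at column 2.
Row 5: attacked by (1,7)→{3,7}; (2,3)→{3,6}; (3,6)→{4,6}; (4,2)→{1,2,3}. Safe: 5. Place at column 5.
Row 6: attacked by (1,7)→{2,7}; (2,3)→{3,7}; (3,6)→{3,6}; (4,2)→{2,4}; (5,5)→{4,5,6}. Safe: 1. Place at column 1.
Row 7: attacked by (1,7)→{1,7}; (2,3)→{3}; (3,6)→{2,6}; (4,2)→{2,5}; (5,5)→{3,5,7}; (6,1)→{1,2}. Safe: 4. Place at column 4.
Columns [7, 3, 6, 2, 5, 1, 4], r−c [-6, -1, -3, 2, 0, 5, 3], r+c [8, 5, 9, 6, 10, 7, 11] are all distinct, so no two queens attack.

(1,7) (2,3) (3,6) (4,2) (5,5) (6,1) (7,4)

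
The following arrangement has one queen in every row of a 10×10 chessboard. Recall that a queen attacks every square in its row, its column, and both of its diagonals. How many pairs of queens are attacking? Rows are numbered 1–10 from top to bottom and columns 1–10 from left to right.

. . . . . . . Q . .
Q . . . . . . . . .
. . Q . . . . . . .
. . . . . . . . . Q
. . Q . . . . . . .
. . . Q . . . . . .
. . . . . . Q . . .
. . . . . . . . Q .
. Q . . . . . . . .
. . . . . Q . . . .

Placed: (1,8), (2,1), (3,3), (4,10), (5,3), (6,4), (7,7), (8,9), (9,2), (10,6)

Same column: (3,3)–(5,3) (column 3).
Same diagonal: (3,3)–(7,7) (|3−7| = |3−7| = 4); (4,10)–(7,7) (|4−7| = |10−7| = 3); (5,3)–(6,4) (|5−6| = |3−4| = 1).
Total attacking pairs: 4.

4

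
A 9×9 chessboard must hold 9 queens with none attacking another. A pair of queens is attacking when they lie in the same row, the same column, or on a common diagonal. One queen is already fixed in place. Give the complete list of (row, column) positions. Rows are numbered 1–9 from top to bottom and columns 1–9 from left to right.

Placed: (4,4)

Row 1: attacked by (4,4)→{1,4,7}. Safe: 2, 3, 5, 6, 8, 9. Place at column 3.
Row 2: attacked by (1,3)→{2,3,4}; (4,4)→{2,4,6}. Safe: 1, 5, 7, 8, 9. Place at column 9.
Row 3: attacked by (1,3)→{1,3,5}; (2,9)→{8,9}; (4,4)→{3,4,5}. Safe: 2, 6, 7. Place at column 6.
Row 5: attacked by (1,3)→{3,7}; (2,9)→{6,9}; (3,6)→{4,6,8}; (4,4)→{3,4,5}. Safe: 1, 2. Place at column 1.
Row 6: attacked by (1,3)→{3,8}; (2,9)→{5,9}; (3,6)→{3,6,9}; (4,4)→{2,4,6}; (5,1)→{1,2}. Safe: 7. Place at column 7.
Row 7: attacked by (1,3)→{3,9}; (2,9)→{4,9}; (3,6)→{2,6}; (4,4)→{1,4,7}; (5,1)→{1,3}; (6,7)→{6,7,8}. Safe: 5. Place at column 5.
Row 8: attacked by (1,3)→{3}; (2,9)→{3,9}; (3,6)→{1,6}; (4,4)→{4,8}; (5,1)→{1,4}; (6,7)→{5,7,9}; (7,5)→{4,5,6}. Safe: 2. Place at column 2.
Row 9: attacked by (1,3)→{3}; (2,9)→{2,9}; (3,6)→{6}; (4,4)→{4,9}; (5,1)→{1,5}; (6,7)→{4,7}; (7,5)→{3,5,7}; (8,2)→{1,2,3}. Safe: 8. Place at column 8.
Columns [3, 9, 6, 4, 1, 7, 5, 2, 8], r−c [-2, -7, -3, 0, 4, -1, 2, 6, 1], r+c [4, 11, 9, 8, 6, 13, 12, 10, 17] are all distinct, so no two queens attack.

(1,3) (2,9) (3,6) (4,4) (5,1) (6,7) (7,5) (8,2) (9,8)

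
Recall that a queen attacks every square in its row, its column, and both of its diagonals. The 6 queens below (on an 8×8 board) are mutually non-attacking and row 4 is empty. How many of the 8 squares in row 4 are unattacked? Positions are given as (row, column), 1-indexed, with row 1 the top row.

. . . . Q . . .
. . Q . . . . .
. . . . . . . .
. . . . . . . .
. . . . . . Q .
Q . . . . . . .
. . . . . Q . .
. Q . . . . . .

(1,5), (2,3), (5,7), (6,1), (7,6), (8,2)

1

(1,5) attacks row 4 at column 5 and diagonals 2, 8.
(2,3) attacks row 4 at column 3 and diagonals 1, 5.
(5,7) attacks row 4 at column 7 and diagonals 6, 8.
(6,1) attacks row 4 at column 1 and diagonals 3.
(7,6) attacks row 4 at column 6 and diagonals 3.
(8,2) attacks row 4 at column 2 and diagonals 6.
Attacked columns: {1, 2, 3, 5, 6, 7, 8}. Safe: {4}.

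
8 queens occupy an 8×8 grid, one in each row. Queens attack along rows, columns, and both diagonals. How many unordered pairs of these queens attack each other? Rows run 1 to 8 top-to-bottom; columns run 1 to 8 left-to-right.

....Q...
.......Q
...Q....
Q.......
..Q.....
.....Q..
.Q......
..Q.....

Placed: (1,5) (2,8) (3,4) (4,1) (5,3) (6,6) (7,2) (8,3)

2

Same column: (5,3)–(8,3) (column 3).
Same diagonal: (7,2)–(8,3) (|7−8| = |2−3| = 1).
Total attacking pairs: 2.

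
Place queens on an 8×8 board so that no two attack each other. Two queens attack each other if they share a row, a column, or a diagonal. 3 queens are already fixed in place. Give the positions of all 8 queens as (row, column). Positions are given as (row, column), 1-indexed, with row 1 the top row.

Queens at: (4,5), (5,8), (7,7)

(1,3) (2,6) (3,2) (4,5) (5,8) (6,1) (7,7) (8,4)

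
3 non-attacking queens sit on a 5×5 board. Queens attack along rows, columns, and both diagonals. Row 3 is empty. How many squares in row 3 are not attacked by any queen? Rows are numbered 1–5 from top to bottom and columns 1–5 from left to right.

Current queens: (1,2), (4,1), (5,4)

2

(1,2) attacks row 3 at column 2 and diagonals 4.
(4,1) attacks row 3 at column 1 and diagonals 2.
(5,4) attacks row 3 at column 4 and diagonals 2.
Attacked columns: {1, 2, 4}. Safe: {3, 5}.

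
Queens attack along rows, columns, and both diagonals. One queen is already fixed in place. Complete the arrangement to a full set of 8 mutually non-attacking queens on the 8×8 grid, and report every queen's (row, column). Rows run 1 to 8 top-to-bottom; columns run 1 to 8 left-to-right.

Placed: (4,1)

Row 1: attacked by (4,1)→{1,4}. Safe: 2, 3, 5, 6, 7, 8. Place at column 5.
Row 2: attacked by (1,5)→{4,5,6}; (4,1)→{1,3}. Safe: 2, 7, 8. Place at column 7.
Row 3: attacked by (1,5)→{3,5,7}; (2,7)→{6,7,8}; (4,1)→{1,2}. Safe: 4. Place at column 4.
Row 5: attacked by (1,5)→{1,5}; (2,7)→{4,7}; (3,4)→{2,4,6}; (4,1)→{1,2}. Safe: 3, 8. Place at column 3.
Row 6: attacked by (1,5)→{5}; (2,7)→{3,7}; (3,4)→{1,4,7}; (4,1)→{1,3}; (5,3)→{2,3,4}. Safe: 6, 8. Place at column 8.
Row 7: attacked by (1,5)→{5}; (2,7)→{2,7}; (3,4)→{4,8}; (4,1)→{1,4}; (5,3)→{1,3,5}; (6,8)→{7,8}. Safe: 6. Place at column 6.
Row 8: attacked by (1,5)→{5}; (2,7)→{1,7}; (3,4)→{4}; (4,1)→{1,5}; (5,3)→{3,6}; (6,8)→{6,8}; (7,6)→{5,6,7}. Safe: 2. Place at column 2.
Columns [5, 7, 4, 1, 3, 8, 6, 2], r−c [-4, -5, -1, 3, 2, -2, 1, 6], r+c [6, 9, 7, 5, 8, 14, 13, 10] are all distinct, so no two queens attack.

(1,5) (2,7) (3,4) (4,1) (5,3) (6,8) (7,6) (8,2)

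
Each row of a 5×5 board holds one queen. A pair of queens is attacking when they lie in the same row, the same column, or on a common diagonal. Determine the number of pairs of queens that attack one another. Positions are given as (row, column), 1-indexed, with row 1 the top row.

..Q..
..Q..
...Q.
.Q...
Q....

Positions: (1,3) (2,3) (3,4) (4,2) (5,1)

3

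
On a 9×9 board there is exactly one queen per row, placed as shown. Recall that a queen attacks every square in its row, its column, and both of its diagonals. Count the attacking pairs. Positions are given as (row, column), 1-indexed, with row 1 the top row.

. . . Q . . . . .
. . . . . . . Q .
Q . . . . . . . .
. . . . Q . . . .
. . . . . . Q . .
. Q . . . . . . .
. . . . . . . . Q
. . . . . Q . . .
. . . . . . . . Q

3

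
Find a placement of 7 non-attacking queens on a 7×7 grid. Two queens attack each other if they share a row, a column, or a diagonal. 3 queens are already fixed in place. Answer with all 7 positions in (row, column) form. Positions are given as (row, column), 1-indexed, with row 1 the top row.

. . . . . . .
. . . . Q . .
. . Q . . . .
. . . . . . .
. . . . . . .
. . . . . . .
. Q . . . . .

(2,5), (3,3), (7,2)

(1,7) (2,5) (3,3) (4,1) (5,6) (6,4) (7,2)

Row 1: attacked by (2,5)→{4,5,6}; (3,3)→{1,3,5}; (7,2)→{2}. Safe: 7. Place at column 7.
Row 4: attacked by (1,7)→{4,7}; (2,5)→{3,5,7}; (3,3)→{2,3,4}; (7,2)→{2,5}. Safe: 1, 6. Place at column 1.
Row 5: attacked by (1,7)→{3,7}; (2,5)→{2,5}; (3,3)→{1,3,5}; (4,1)→{1,2}; (7,2)→{2,4}. Safe: 6. Place at column 6.
Row 6: attacked by (1,7)→{2,7}; (2,5)→{1,5}; (3,3)→{3,6}; (4,1)→{1,3}; (5,6)→{5,6,7}; (7,2)→{1,2,3}. Safe: 4. Place at column 4.
Columns [7, 5, 3, 1, 6, 4, 2], r−c [-6, -3, 0, 3, -1, 2, 5], r+c [8, 7, 6, 5, 11, 10, 9] are all distinct, so no two queens attack.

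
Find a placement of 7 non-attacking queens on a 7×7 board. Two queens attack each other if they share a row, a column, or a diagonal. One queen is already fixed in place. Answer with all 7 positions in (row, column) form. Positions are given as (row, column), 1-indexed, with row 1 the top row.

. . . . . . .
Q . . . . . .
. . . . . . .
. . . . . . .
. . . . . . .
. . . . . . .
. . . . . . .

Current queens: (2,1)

(1,6) (2,1) (3,3) (4,5) (5,7) (6,2) (7,4)

Row 1: attacked by (2,1)→{1,2}. Safe: 3, 4, 5, 6, 7. Place at column 6.
Row 3: attacked by (1,6)→{4,6}; (2,1)→{1,2}. Safe: 3, 5, 7. Place at column 3.
Row 4: attacked by (1,6)→{3,6}; (2,1)→{1,3}; (3,3)→{2,3,4}. Safe: 5, 7. Place at column 5.
Row 5: attacked by (1,6)→{2,6}; (2,1)→{1,4}; (3,3)→{1,3,5}; (4,5)→{4,5,6}. Safe: 7. Place at column 7.
Row 6: attacked by (1,6)→{1,6}; (2,1)→{1,5}; (3,3)→{3,6}; (4,5)→{3,5,7}; (5,7)→{6,7}. Safe: 2, 4. Place at column 2.
Row 7: attacked by (1,6)→{6}; (2,1)→{1,6}; (3,3)→{3,7}; (4,5)→{2,5}; (5,7)→{5,7}; (6,2)→{1,2,3}. Safe: 4. Place at column 4.
Columns [6, 1, 3, 5, 7, 2, 4], r−c [-5, 1, 0, -1, -2, 4, 3], r+c [7, 3, 6, 9, 12, 8, 11] are all distinct, so no two queens attack.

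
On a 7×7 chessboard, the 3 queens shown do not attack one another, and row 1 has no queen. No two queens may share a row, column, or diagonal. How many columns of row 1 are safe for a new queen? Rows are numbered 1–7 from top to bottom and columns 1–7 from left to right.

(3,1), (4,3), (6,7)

2

(3,1) attacks row 1 at column 1 and diagonals 3.
(4,3) attacks row 1 at column 3 and diagonals 6.
(6,7) attacks row 1 at column 7 and diagonals 2.
Attacked columns: {1, 2, 3, 6, 7}. Safe: {4, 5}.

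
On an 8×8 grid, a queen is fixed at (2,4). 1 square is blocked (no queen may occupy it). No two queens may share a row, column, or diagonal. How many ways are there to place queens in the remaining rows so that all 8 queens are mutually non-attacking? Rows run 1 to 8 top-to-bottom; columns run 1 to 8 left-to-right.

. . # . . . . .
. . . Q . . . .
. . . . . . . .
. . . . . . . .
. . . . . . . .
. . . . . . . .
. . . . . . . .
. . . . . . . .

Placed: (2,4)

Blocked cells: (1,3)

8

Branch on row 1: col 1 → 0; col 2 → 1; col 6 → 4; col 7 → 2; col 8 → 1.
Sum: 0 + 1 + 4 + 2 + 1 = 8.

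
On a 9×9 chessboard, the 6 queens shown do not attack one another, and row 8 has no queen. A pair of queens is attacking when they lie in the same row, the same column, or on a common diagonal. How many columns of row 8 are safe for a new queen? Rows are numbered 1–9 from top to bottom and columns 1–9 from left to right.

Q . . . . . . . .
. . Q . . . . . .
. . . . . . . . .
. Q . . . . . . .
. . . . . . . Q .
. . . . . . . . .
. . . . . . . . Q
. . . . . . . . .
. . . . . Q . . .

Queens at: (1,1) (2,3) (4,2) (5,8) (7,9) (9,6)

1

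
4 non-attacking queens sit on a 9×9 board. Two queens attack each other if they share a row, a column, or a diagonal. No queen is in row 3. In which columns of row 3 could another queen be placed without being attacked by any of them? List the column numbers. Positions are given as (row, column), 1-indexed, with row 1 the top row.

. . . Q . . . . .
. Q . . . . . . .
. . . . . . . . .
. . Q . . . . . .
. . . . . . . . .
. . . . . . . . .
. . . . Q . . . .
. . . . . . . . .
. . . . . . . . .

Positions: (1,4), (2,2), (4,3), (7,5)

columns 7, 8

(1,4) attacks row 3 at column 4 and diagonals 2, 6.
(2,2) attacks row 3 at column 2 and diagonals 1, 3.
(4,3) attacks row 3 at column 3 and diagonals 2, 4.
(7,5) attacks row 3 at column 5 and diagonals 1, 9.
Attacked columns: {1, 2, 3, 4, 5, 6, 9}. Safe: {7, 8}.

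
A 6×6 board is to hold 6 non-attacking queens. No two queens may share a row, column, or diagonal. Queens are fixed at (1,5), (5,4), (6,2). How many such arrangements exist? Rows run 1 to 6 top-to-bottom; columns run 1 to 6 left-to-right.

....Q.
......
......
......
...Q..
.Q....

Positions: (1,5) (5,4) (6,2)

1

Branch on row 2: col 3 → 1.
Sum: 1 = 1.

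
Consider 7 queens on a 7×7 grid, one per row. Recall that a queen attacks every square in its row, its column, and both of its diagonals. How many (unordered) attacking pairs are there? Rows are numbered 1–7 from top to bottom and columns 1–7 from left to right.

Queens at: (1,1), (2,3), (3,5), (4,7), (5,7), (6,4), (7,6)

2

Same column: (4,7)–(5,7) (column 7).
Same diagonal: (3,5)–(5,7) (|3−5| = |5−7| = 2).
Total attacking pairs: 2.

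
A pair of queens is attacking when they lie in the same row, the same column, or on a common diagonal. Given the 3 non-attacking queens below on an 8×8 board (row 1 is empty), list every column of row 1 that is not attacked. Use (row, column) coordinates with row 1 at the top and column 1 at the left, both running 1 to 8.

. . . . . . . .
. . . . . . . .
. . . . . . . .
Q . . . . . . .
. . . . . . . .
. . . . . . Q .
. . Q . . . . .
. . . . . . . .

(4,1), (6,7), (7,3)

columns 5, 6, 8

(4,1) attacks row 1 at column 1 and diagonals 4.
(6,7) attacks row 1 at column 7 and diagonals 2.
(7,3) attacks row 1 at column 3.
Attacked columns: {1, 2, 3, 4, 7}. Safe: {5, 6, 8}.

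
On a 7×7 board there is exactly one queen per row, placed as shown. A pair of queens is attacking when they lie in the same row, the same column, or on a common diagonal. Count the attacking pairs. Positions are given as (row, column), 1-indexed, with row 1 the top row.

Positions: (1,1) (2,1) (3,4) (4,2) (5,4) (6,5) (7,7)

6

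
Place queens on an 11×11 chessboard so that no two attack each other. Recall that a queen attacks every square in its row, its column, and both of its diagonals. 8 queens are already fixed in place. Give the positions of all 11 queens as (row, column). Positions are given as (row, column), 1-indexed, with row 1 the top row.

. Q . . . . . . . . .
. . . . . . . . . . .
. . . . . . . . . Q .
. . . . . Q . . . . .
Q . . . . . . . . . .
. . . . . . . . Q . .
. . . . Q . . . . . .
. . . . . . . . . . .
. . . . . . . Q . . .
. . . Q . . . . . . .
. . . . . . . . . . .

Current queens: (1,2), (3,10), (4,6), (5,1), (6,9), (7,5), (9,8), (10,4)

(1,2) (2,7) (3,10) (4,6) (5,1) (6,9) (7,5) (8,3) (9,8) (10,4) (11,11)

Row 2: attacked by (1,2)→{1,2,3}; (3,10)→{9,10,11}; (4,6)→{4,6,8}; (5,1)→{1,4}; (6,9)→{5,9}; (7,5)→{5,10}; (9,8)→{1,8}; (10,4)→{4}. Safe: 7. Place at column 7.
Row 8: attacked by (1,2)→{2,9}; (2,7)→{1,7}; (3,10)→{5,10}; (4,6)→{2,6,10}; (5,1)→{1,4}; (6,9)→{7,9,11}; (7,5)→{4,5,6}; (9,8)→{7,8,9}; (10,4)→{2,4,6}. Safe: 3. Place at column 3.
Row 11: attacked by (1,2)→{2}; (2,7)→{7}; (3,10)→{2,10}; (4,6)→{6}; (5,1)→{1,7}; (6,9)→{4,9}; (7,5)→{1,5,9}; (8,3)→{3,6}; (9,8)→{6,8,10}; (10,4)→{3,4,5}. Safe: 11. Place at column 11.
Columns [2, 7, 10, 6, 1, 9, 5, 3, 8, 4, 11], r−c [-1, -5, -7, -2, 4, -3, 2, 5, 1, 6, 0], r+c [3, 9, 13, 10, 6, 15, 12, 11, 17, 14, 22] are all distinct, so no two queens attack.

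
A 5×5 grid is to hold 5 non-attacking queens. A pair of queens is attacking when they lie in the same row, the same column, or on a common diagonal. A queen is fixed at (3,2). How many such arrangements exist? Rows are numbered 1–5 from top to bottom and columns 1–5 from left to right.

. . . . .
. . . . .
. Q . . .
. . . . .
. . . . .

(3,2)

2

Branch on row 1: col 1 → 1; col 3 → 1; col 5 → 0.
Sum: 1 + 1 + 0 = 2.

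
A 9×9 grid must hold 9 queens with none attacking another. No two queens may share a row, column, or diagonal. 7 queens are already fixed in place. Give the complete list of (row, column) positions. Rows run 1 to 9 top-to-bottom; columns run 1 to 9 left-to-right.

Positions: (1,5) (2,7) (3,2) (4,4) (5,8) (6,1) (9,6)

(1,5) (2,7) (3,2) (4,4) (5,8) (6,1) (7,3) (8,9) (9,6)

Row 7: attacked by (1,5)→{5}; (2,7)→{2,7}; (3,2)→{2,6}; (4,4)→{1,4,7}; (5,8)→{6,8}; (6,1)→{1,2}; (9,6)→{4,6,8}. Safe: 3, 9. Place at column 3.
Row 8: attacked by (1,5)→{5}; (2,7)→{1,7}; (3,2)→{2,7}; (4,4)→{4,8}; (5,8)→{5,8}; (6,1)→{1,3}; (7,3)→{2,3,4}; (9,6)→{5,6,7}. Safe: 9. Place at column 9.
Columns [5, 7, 2, 4, 8, 1, 3, 9, 6], r−c [-4, -5, 1, 0, -3, 5, 4, -1, 3], r+c [6, 9, 5, 8, 13, 7, 10, 17, 15] are all distinct, so no two queens attack.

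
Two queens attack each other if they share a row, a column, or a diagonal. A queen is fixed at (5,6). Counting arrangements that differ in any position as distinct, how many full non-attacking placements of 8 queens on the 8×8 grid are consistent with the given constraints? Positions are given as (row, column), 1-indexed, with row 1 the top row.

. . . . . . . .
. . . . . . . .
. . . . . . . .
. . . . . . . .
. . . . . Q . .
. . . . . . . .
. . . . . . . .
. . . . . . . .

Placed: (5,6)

12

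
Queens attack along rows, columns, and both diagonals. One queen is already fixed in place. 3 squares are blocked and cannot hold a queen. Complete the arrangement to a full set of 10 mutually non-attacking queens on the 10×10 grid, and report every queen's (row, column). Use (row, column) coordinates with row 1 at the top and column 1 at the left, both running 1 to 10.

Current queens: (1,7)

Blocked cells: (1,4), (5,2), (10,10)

(1,7) (2,9) (3,3) (4,1) (5,4) (6,8) (7,5) (8,2) (9,10) (10,6)

Row 2: attacked by (1,7)→{6,7,8}. Safe: 1, 2, 3, 4, 5, 9, 10. Place at column 9.
Row 3: attacked by (1,7)→{5,7,9}; (2,9)→{8,9,10}. Safe: 1, 2, 3, 4, 6. Place at column 3.
Row 4: attacked by (1,7)→{4,7,10}; (2,9)→{7,9}; (3,3)→{2,3,4}. Safe: 1, 5, 6, 8. Place at column 1.
Row 5: attacked by (1,7)→{3,7}; (2,9)→{6,9}; (3,3)→{1,3,5}; (4,1)→{1,2}. Blocked: 2. Safe: 4, 8, 10. Place at column 4.
Row 6: attacked by (1,7)→{2,7}; (2,9)→{5,9}; (3,3)→{3,6}; (4,1)→{1,3}; (5,4)→{3,4,5}. Safe: 8, 10. Place at column 8.
Row 7: attacked by (1,7)→{1,7}; (2,9)→{4,9}; (3,3)→{3,7}; (4,1)→{1,4}; (5,4)→{2,4,6}; (6,8)→{7,8,9}. Safe: 5, 10. Place at column 5.
Row 8: attacked by (1,7)→{7}; (2,9)→{3,9}; (3,3)→{3,8}; (4,1)→{1,5}; (5,4)→{1,4,7}; (6,8)→{6,8,10}; (7,5)→{4,5,6}. Safe: 2. Place at column 2.
Row 9: attacked by (1,7)→{7}; (2,9)→{2,9}; (3,3)→{3,9}; (4,1)→{1,6}; (5,4)→{4,8}; (6,8)→{5,8}; (7,5)→{3,5,7}; (8,2)→{1,2,3}. Safe: 10. Place at column 10.
Row 10: attacked by (1,7)→{7}; (2,9)→{1,9}; (3,3)→{3,10}; (4,1)→{1,7}; (5,4)→{4,9}; (6,8)→{4,8}; (7,5)→{2,5,8}; (8,2)→{2,4}; (9,10)→{9,10}. Blocked: 10. Safe: 6. Place at column 6.
Columns [7, 9, 3, 1, 4, 8, 5, 2, 10, 6], r−c [-6, -7, 0, 3, 1, -2, 2, 6, -1, 4], r+c [8, 11, 6, 5, 9, 14, 12, 10, 19, 16] are all distinct, so no two queens attack.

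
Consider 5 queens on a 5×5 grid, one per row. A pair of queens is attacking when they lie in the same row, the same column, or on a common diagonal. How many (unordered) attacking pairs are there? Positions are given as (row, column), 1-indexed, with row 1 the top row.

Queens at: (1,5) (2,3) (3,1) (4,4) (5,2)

0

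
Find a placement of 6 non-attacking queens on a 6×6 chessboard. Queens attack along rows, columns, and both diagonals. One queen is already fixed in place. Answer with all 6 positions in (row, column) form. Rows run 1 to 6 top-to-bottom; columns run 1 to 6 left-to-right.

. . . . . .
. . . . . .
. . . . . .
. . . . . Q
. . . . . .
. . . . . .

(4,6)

(1,5) (2,3) (3,1) (4,6) (5,4) (6,2)

Row 1: attacked by (4,6)→{3,6}. Safe: 1, 2, 4, 5. Place at column 5.
Row 2: attacked by (1,5)→{4,5,6}; (4,6)→{4,6}. Safe: 1, 2, 3. Place at column 3.
Row 3: attacked by (1,5)→{3,5}; (2,3)→{2,3,4}; (4,6)→{5,6}. Safe: 1. Place at column 1.
Row 5: attacked by (1,5)→{1,5}; (2,3)→{3,6}; (3,1)→{1,3}; (4,6)→{5,6}. Safe: 2, 4. Place at column 4.
Row 6: attacked by (1,5)→{5}; (2,3)→{3}; (3,1)→{1,4}; (4,6)→{4,6}; (5,4)→{3,4,5}. Safe: 2. Place at column 2.
Columns [5, 3, 1, 6, 4, 2], r−c [-4, -1, 2, -2, 1, 4], r+c [6, 5, 4, 10, 9, 8] are all distinct, so no two queens attack.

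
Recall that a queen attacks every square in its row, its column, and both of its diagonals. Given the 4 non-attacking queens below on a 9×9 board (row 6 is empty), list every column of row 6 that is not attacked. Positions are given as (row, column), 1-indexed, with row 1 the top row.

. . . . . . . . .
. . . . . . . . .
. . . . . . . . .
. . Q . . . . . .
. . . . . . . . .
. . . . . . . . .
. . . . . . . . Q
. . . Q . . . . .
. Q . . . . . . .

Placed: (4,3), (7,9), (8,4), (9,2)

columns 7

(4,3) attacks row 6 at column 3 and diagonals 1, 5.
(7,9) attacks row 6 at column 9 and diagonals 8.
(8,4) attacks row 6 at column 4 and diagonals 2, 6.
(9,2) attacks row 6 at column 2 and diagonals 5.
Attacked columns: {1, 2, 3, 4, 5, 6, 8, 9}. Safe: {7}.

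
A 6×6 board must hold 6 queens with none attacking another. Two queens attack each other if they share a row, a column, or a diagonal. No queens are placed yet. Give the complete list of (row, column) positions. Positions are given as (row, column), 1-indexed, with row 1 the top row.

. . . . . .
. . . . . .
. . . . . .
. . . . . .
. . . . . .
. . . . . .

(1,4) (2,1) (3,5) (4,2) (5,6) (6,3)

Row 1: Safe: 1, 2, 3, 4, 5, 6. Place at column 4.
Row 2: attacked by (1,4)→{3,4,5}. Safe: 1, 2, 6. Place at column 1.
Row 3: attacked by (1,4)→{2,4,6}; (2,1)→{1,2}. Safe: 3, 5. Place at column 5.
Row 4: attacked by (1,4)→{1,4}; (2,1)→{1,3}; (3,5)→{4,5,6}. Safe: 2. Place at column 2.
Row 5: attacked by (1,4)→{4}; (2,1)→{1,4}; (3,5)→{3,5}; (4,2)→{1,2,3}. Safe: 6. Place at column 6.
Row 6: attacked by (1,4)→{4}; (2,1)→{1,5}; (3,5)→{2,5}; (4,2)→{2,4}; (5,6)→{5,6}. Safe: 3. Place at column 3.
Columns [4, 1, 5, 2, 6, 3], r−c [-3, 1, -2, 2, -1, 3], r+c [5, 3, 8, 6, 11, 9] are all distinct, so no two queens attack.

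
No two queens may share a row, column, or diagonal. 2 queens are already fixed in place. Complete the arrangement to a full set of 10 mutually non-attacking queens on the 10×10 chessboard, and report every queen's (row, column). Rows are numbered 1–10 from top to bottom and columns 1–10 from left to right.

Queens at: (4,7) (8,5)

Row 1: attacked by (4,7)→{4,7,10}; (8,5)→{5}. Safe: 1, 2, 3, 6, 8, 9. Place at column 2.
Row 2: attacked by (1,2)→{1,2,3}; (4,7)→{5,7,9}; (8,5)→{5}. Safe: 4, 6, 8, 10. Place at column 6.
Row 3: attacked by (1,2)→{2,4}; (2,6)→{5,6,7}; (4,7)→{6,7,8}; (8,5)→{5,10}. Safe: 1, 3, 9. Place at column 3.
Row 5: attacked by (1,2)→{2,6}; (2,6)→{3,6,9}; (3,3)→{1,3,5}; (4,7)→{6,7,8}; (8,5)→{2,5,8}. Safe: 4, 10. Place at column 10.
Row 6: attacked by (1,2)→{2,7}; (2,6)→{2,6,10}; (3,3)→{3,6}; (4,7)→{5,7,9}; (5,10)→{9,10}; (8,5)→{3,5,7}. Safe: 1, 4, 8. Place at column 1.
Row 7: attacked by (1,2)→{2,8}; (2,6)→{1,6}; (3,3)→{3,7}; (4,7)→{4,7,10}; (5,10)→{8,10}; (6,1)→{1,2}; (8,5)→{4,5,6}. Safe: 9. Place at column 9.
Row 9: attacked by (1,2)→{2,10}; (2,6)→{6}; (3,3)→{3,9}; (4,7)→{2,7}; (5,10)→{6,10}; (6,1)→{1,4}; (7,9)→{7,9}; (8,5)→{4,5,6}. Safe: 8. Place at column 8.
Row 10: attacked by (1,2)→{2}; (2,6)→{6}; (3,3)→{3,10}; (4,7)→{1,7}; (5,10)→{5,10}; (6,1)→{1,5}; (7,9)→{6,9}; (8,5)→{3,5,7}; (9,8)→{7,8,9}. Safe: 4. Place at column 4.
Columns [2, 6, 3, 7, 10, 1, 9, 5, 8, 4], r−c [-1, -4, 0, -3, -5, 5, -2, 3, 1, 6], r+c [3, 8, 6, 11, 15, 7, 16, 13, 17, 14] are all distinct, so no two queens attack.

(1,2) (2,6) (3,3) (4,7) (5,10) (6,1) (7,9) (8,5) (9,8) (10,4)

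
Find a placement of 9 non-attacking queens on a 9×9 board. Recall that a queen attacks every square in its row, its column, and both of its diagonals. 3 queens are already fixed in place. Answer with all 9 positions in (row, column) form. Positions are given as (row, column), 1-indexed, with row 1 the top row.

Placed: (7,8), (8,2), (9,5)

Row 1: attacked by (7,8)→{2,8}; (8,2)→{2,9}; (9,5)→{5}. Safe: 1, 3, 4, 6, 7. Place at column 6.
Row 2: attacked by (1,6)→{5,6,7}; (7,8)→{3,8}; (8,2)→{2,8}; (9,5)→{5}. Safe: 1, 4, 9. Place at column 9.
Row 3: attacked by (1,6)→{4,6,8}; (2,9)→{8,9}; (7,8)→{4,8}; (8,2)→{2,7}; (9,5)→{5}. Safe: 1, 3. Place at column 1.
Row 4: attacked by (1,6)→{3,6,9}; (2,9)→{7,9}; (3,1)→{1,2}; (7,8)→{5,8}; (8,2)→{2,6}; (9,5)→{5}. Safe: 4. Place at column 4.
Row 5: attacked by (1,6)→{2,6}; (2,9)→{6,9}; (3,1)→{1,3}; (4,4)→{3,4,5}; (7,8)→{6,8}; (8,2)→{2,5}; (9,5)→{1,5,9}. Safe: 7. Place at column 7.
Row 6: attacked by (1,6)→{1,6}; (2,9)→{5,9}; (3,1)→{1,4}; (4,4)→{2,4,6}; (5,7)→{6,7,8}; (7,8)→{7,8,9}; (8,2)→{2,4}; (9,5)→{2,5,8}. Safe: 3. Place at column 3.
Columns [6, 9, 1, 4, 7, 3, 8, 2, 5], r−c [-5, -7, 2, 0, -2, 3, -1, 6, 4], r+c [7, 11, 4, 8, 12, 9, 15, 10, 14] are all distinct, so no two queens attack.

(1,6) (2,9) (3,1) (4,4) (5,7) (6,3) (7,8) (8,2) (9,5)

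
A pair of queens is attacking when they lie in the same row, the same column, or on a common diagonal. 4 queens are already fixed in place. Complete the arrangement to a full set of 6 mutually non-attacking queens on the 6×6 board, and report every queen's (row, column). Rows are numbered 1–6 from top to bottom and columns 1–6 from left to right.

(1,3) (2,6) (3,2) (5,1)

(1,3) (2,6) (3,2) (4,5) (5,1) (6,4)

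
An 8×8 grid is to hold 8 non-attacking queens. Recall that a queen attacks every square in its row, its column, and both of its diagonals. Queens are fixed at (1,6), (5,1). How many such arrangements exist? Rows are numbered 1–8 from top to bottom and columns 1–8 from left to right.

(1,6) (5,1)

Branch on row 2: col 2 → 0; col 3 → 3; col 8 → 1.
Sum: 0 + 3 + 1 = 4.

4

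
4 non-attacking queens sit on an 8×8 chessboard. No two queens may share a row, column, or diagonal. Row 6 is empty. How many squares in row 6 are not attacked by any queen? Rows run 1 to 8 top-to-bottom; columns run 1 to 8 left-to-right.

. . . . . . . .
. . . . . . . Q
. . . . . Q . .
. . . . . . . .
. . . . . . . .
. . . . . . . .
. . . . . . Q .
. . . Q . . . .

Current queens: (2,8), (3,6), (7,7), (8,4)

(2,8) attacks row 6 at column 8 and diagonals 4.
(3,6) attacks row 6 at column 6 and diagonals 3.
(7,7) attacks row 6 at column 7 and diagonals 6, 8.
(8,4) attacks row 6 at column 4 and diagonals 2, 6.
Attacked columns: {2, 3, 4, 6, 7, 8}. Safe: {1, 5}.

2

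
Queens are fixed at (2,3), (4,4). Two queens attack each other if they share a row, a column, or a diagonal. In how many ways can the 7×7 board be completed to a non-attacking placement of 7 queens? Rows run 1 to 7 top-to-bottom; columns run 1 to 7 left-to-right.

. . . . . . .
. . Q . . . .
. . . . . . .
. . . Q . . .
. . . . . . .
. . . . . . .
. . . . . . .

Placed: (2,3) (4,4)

2

Branch on row 1: col 5 → 0; col 6 → 2.
Sum: 0 + 2 = 2.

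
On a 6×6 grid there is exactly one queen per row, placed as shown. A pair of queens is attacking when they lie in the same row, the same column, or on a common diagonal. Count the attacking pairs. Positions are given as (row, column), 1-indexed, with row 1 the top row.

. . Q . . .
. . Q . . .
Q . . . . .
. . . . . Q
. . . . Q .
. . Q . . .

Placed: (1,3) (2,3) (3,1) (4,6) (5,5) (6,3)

6

Same column: (1,3)–(2,3) (column 3); (1,3)–(6,3) (column 3); (2,3)–(6,3) (column 3).
Same diagonal: (1,3)–(3,1) (|1−3| = |3−1| = 2); (1,3)–(4,6) (|1−4| = |3−6| = 3); (4,6)–(5,5) (|4−5| = |6−5| = 1).
Total attacking pairs: 6.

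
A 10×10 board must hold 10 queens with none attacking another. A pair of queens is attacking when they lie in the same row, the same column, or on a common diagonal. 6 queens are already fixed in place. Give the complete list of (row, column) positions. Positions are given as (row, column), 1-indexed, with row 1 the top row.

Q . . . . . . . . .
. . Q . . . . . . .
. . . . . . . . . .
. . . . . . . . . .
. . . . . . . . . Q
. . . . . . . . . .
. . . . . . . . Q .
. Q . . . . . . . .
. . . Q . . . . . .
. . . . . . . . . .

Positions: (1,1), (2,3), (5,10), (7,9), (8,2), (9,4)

(1,1) (2,3) (3,6) (4,8) (5,10) (6,5) (7,9) (8,2) (9,4) (10,7)

Row 3: attacked by (1,1)→{1,3}; (2,3)→{2,3,4}; (5,10)→{8,10}; (7,9)→{5,9}; (8,2)→{2,7}; (9,4)→{4,10}. Safe: 6. Place at column 6.
Row 4: attacked by (1,1)→{1,4}; (2,3)→{1,3,5}; (3,6)→{5,6,7}; (5,10)→{9,10}; (7,9)→{6,9}; (8,2)→{2,6}; (9,4)→{4,9}. Safe: 8. Place at column 8.
Row 6: attacked by (1,1)→{1,6}; (2,3)→{3,7}; (3,6)→{3,6,9}; (4,8)→{6,8,10}; (5,10)→{9,10}; (7,9)→{8,9,10}; (8,2)→{2,4}; (9,4)→{1,4,7}. Safe: 5. Place at column 5.
Row 10: attacked by (1,1)→{1,10}; (2,3)→{3}; (3,6)→{6}; (4,8)→{2,8}; (5,10)→{5,10}; (6,5)→{1,5,9}; (7,9)→{6,9}; (8,2)→{2,4}; (9,4)→{3,4,5}. Safe: 7. Place at column 7.
Columns [1, 3, 6, 8, 10, 5, 9, 2, 4, 7], r−c [0, -1, -3, -4, -5, 1, -2, 6, 5, 3], r+c [2, 5, 9, 12, 15, 11, 16, 10, 13, 17] are all distinct, so no two queens attack.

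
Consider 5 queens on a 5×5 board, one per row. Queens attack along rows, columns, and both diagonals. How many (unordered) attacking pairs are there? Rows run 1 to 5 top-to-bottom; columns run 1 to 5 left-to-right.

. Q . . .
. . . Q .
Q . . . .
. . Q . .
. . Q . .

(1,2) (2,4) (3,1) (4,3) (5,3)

2

Same column: (4,3)–(5,3) (column 3).
Same diagonal: (3,1)–(5,3) (|3−5| = |1−3| = 2).
Total attacking pairs: 2.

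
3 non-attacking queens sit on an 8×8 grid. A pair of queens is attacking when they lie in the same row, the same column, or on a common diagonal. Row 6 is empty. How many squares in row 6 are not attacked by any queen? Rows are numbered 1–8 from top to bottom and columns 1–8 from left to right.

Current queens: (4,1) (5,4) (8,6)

2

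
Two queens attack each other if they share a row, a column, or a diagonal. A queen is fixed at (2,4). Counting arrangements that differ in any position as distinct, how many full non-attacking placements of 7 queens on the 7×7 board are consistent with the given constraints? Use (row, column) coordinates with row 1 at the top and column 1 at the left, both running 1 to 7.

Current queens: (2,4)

Branch on row 1: col 1 → 1; col 2 → 2; col 6 → 2; col 7 → 1.
Sum: 1 + 2 + 2 + 1 = 6.

6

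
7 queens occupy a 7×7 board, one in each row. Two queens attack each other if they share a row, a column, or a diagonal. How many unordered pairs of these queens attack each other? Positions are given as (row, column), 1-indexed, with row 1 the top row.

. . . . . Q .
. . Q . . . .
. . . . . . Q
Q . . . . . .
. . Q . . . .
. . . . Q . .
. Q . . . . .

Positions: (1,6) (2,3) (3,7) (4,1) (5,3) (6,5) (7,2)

2

Same column: (2,3)–(5,3) (column 3).
Same diagonal: (2,3)–(4,1) (|2−4| = |3−1| = 2).
Total attacking pairs: 2.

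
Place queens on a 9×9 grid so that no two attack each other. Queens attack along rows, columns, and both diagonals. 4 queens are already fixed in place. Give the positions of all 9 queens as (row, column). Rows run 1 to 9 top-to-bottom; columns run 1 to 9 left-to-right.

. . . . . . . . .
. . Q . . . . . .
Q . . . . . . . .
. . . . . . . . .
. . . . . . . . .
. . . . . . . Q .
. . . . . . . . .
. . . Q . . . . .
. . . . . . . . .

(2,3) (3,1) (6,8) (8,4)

Row 1: attacked by (2,3)→{2,3,4}; (3,1)→{1,3}; (6,8)→{3,8}; (8,4)→{4}. Safe: 5, 6, 7, 9. Place at column 7.
Row 4: attacked by (1,7)→{4,7}; (2,3)→{1,3,5}; (3,1)→{1,2}; (6,8)→{6,8}; (8,4)→{4,8}. Safe: 9. Place at column 9.
Row 5: attacked by (1,7)→{3,7}; (2,3)→{3,6}; (3,1)→{1,3}; (4,9)→{8,9}; (6,8)→{7,8,9}; (8,4)→{1,4,7}. Safe: 2, 5. Place at column 5.
Row 7: attacked by (1,7)→{1,7}; (2,3)→{3,8}; (3,1)→{1,5}; (4,9)→{6,9}; (5,5)→{3,5,7}; (6,8)→{7,8,9}; (8,4)→{3,4,5}. Safe: 2. Place at column 2.
Row 9: attacked by (1,7)→{7}; (2,3)→{3}; (3,1)→{1,7}; (4,9)→{4,9}; (5,5)→{1,5,9}; (6,8)→{5,8}; (7,2)→{2,4}; (8,4)→{3,4,5}. Safe: 6. Place at column 6.
Columns [7, 3, 1, 9, 5, 8, 2, 4, 6], r−c [-6, -1, 2, -5, 0, -2, 5, 4, 3], r+c [8, 5, 4, 13, 10, 14, 9, 12, 15] are all distinct, so no two queens attack.

(1,7) (2,3) (3,1) (4,9) (5,5) (6,8) (7,2) (8,4) (9,6)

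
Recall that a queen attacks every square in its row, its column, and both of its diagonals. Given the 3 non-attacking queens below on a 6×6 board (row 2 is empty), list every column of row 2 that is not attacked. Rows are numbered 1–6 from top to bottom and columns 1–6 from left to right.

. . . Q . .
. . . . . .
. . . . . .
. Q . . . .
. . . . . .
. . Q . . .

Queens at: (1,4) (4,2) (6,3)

columns 1, 6

(1,4) attacks row 2 at column 4 and diagonals 3, 5.
(4,2) attacks row 2 at column 2 and diagonals 4.
(6,3) attacks row 2 at column 3.
Attacked columns: {2, 3, 4, 5}. Safe: {1, 6}.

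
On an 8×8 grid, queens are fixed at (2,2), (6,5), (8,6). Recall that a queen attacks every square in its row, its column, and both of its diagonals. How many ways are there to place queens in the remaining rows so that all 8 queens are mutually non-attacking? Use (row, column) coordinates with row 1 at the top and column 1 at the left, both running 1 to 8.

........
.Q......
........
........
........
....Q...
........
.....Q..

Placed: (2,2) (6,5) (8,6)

2

Branch on row 1: col 4 → 0; col 7 → 1; col 8 → 1.
Sum: 0 + 1 + 1 = 2.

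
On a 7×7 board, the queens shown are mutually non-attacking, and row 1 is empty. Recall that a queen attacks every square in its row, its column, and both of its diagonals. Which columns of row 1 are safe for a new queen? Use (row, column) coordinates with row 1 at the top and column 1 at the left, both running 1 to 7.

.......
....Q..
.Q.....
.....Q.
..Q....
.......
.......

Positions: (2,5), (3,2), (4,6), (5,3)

(2,5) attacks row 1 at column 5 and diagonals 4, 6.
(3,2) attacks row 1 at column 2 and diagonals 4.
(4,6) attacks row 1 at column 6 and diagonals 3.
(5,3) attacks row 1 at column 3 and diagonals 7.
Attacked columns: {2, 3, 4, 5, 6, 7}. Safe: {1}.

columns 1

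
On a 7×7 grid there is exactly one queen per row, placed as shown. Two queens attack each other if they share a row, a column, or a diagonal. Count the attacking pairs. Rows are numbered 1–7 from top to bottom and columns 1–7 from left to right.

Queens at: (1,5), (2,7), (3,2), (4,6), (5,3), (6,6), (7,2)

3

Same column: (3,2)–(7,2) (column 2); (4,6)–(6,6) (column 6).
Same diagonal: (2,7)–(7,2) (|2−7| = |7−2| = 5).
Total attacking pairs: 3.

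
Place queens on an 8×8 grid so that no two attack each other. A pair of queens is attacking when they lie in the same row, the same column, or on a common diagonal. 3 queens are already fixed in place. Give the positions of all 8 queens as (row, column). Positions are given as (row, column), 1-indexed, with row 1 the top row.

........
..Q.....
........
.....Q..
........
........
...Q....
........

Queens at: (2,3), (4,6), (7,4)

Row 1: attacked by (2,3)→{2,3,4}; (4,6)→{3,6}; (7,4)→{4}. Safe: 1, 5, 7, 8. Place at column 5.
Row 3: attacked by (1,5)→{3,5,7}; (2,3)→{2,3,4}; (4,6)→{5,6,7}; (7,4)→{4,8}. Safe: 1. Place at column 1.
Row 5: attacked by (1,5)→{1,5}; (2,3)→{3,6}; (3,1)→{1,3}; (4,6)→{5,6,7}; (7,4)→{2,4,6}. Safe: 8. Place at column 8.
Row 6: attacked by (1,5)→{5}; (2,3)→{3,7}; (3,1)→{1,4}; (4,6)→{4,6,8}; (5,8)→{7,8}; (7,4)→{3,4,5}. Safe: 2. Place at column 2.
Row 8: attacked by (1,5)→{5}; (2,3)→{3}; (3,1)→{1,6}; (4,6)→{2,6}; (5,8)→{5,8}; (6,2)→{2,4}; (7,4)→{3,4,5}. Safe: 7. Place at column 7.
Columns [5, 3, 1, 6, 8, 2, 4, 7], r−c [-4, -1, 2, -2, -3, 4, 3, 1], r+c [6, 5, 4, 10, 13, 8, 11, 15] are all distinct, so no two queens attack.

(1,5) (2,3) (3,1) (4,6) (5,8) (6,2) (7,4) (8,7)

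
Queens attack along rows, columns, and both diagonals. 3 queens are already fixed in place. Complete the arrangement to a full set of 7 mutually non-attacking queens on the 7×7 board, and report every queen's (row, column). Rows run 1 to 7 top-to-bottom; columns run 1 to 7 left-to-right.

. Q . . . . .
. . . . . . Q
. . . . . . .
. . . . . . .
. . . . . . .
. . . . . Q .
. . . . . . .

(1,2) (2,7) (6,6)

Row 3: attacked by (1,2)→{2,4}; (2,7)→{6,7}; (6,6)→{3,6}. Safe: 1, 5. Place at column 5.
Row 4: attacked by (1,2)→{2,5}; (2,7)→{5,7}; (3,5)→{4,5,6}; (6,6)→{4,6}. Safe: 1, 3. Place at column 3.
Row 5: attacked by (1,2)→{2,6}; (2,7)→{4,7}; (3,5)→{3,5,7}; (4,3)→{2,3,4}; (6,6)→{5,6,7}. Safe: 1. Place at column 1.
Row 7: attacked by (1,2)→{2}; (2,7)→{2,7}; (3,5)→{1,5}; (4,3)→{3,6}; (5,1)→{1,3}; (6,6)→{5,6,7}. Safe: 4. Place at column 4.
Columns [2, 7, 5, 3, 1, 6, 4], r−c [-1, -5, -2, 1, 4, 0, 3], r+c [3, 9, 8, 7, 6, 12, 11] are all distinct, so no two queens attack.

(1,2) (2,7) (3,5) (4,3) (5,1) (6,6) (7,4)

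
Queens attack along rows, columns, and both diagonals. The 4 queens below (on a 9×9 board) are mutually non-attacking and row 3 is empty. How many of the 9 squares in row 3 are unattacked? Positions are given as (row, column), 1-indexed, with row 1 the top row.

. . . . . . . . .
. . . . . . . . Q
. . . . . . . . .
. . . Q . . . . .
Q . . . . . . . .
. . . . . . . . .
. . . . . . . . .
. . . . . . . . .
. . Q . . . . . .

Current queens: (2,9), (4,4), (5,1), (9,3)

3

(2,9) attacks row 3 at column 9 and diagonals 8.
(4,4) attacks row 3 at column 4 and diagonals 3, 5.
(5,1) attacks row 3 at column 1 and diagonals 3.
(9,3) attacks row 3 at column 3 and diagonals 9.
Attacked columns: {1, 3, 4, 5, 8, 9}. Safe: {2, 6, 7}.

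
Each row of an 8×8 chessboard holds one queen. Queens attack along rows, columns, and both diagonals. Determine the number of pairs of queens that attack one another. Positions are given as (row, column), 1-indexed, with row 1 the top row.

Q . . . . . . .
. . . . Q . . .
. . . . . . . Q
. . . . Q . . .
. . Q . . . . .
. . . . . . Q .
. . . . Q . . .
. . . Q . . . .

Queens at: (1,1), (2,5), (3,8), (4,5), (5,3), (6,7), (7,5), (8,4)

Same column: (2,5)–(4,5) (column 5); (2,5)–(7,5) (column 5); (4,5)–(7,5) (column 5).
Same diagonal: (4,5)–(6,7) (|4−6| = |5−7| = 2); (5,3)–(7,5) (|5−7| = |3−5| = 2); (7,5)–(8,4) (|7−8| = |5−4| = 1).
Total attacking pairs: 6.

6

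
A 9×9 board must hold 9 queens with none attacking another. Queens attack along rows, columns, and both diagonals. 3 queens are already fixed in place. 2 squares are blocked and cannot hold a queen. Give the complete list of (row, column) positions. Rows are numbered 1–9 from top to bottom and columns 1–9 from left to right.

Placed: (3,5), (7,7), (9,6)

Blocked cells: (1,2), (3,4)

(1,9) (2,3) (3,5) (4,2) (5,8) (6,1) (7,7) (8,4) (9,6)

Row 1: attacked by (3,5)→{3,5,7}; (7,7)→{1,7}; (9,6)→{6}. Blocked: 2. Safe: 4, 8, 9. Place at column 9.
Row 2: attacked by (1,9)→{8,9}; (3,5)→{4,5,6}; (7,7)→{2,7}; (9,6)→{6}. Safe: 1, 3. Place at column 3.
Row 4: attacked by (1,9)→{6,9}; (2,3)→{1,3,5}; (3,5)→{4,5,6}; (7,7)→{4,7}; (9,6)→{1,6}. Safe: 2, 8. Place at column 2.
Row 5: attacked by (1,9)→{5,9}; (2,3)→{3,6}; (3,5)→{3,5,7}; (4,2)→{1,2,3}; (7,7)→{5,7,9}; (9,6)→{2,6}. Safe: 4, 8. Place at column 8.
Row 6: attacked by (1,9)→{4,9}; (2,3)→{3,7}; (3,5)→{2,5,8}; (4,2)→{2,4}; (5,8)→{7,8,9}; (7,7)→{6,7,8}; (9,6)→{3,6,9}. Safe: 1. Place at column 1.
Row 8: attacked by (1,9)→{2,9}; (2,3)→{3,9}; (3,5)→{5}; (4,2)→{2,6}; (5,8)→{5,8}; (6,1)→{1,3}; (7,7)→{6,7,8}; (9,6)→{5,6,7}. Safe: 4. Place at column 4.
Columns [9, 3, 5, 2, 8, 1, 7, 4, 6], r−c [-8, -1, -2, 2, -3, 5, 0, 4, 3], r+c [10, 5, 8, 6, 13, 7, 14, 12, 15] are all distinct, so no two queens attack.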